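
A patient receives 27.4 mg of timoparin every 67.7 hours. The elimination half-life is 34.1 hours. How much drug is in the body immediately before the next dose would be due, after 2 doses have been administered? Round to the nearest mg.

9 mg

The 2 doses were given 135.4, 67.7 hours ago.
Total = 27.4·(1/2)^(135.4/34.1) + 27.4·(1/2)^(67.7/34.1)
      = 1.7477 + 6.92 ≈ 8.6676 mg.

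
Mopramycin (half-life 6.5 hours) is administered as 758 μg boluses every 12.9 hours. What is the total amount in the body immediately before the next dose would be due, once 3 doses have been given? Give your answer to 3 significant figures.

252 μg

The 3 doses were given 38.7, 25.8, 12.9 hours ago.
Total = 758·(1/2)^(38.7/6.5) + 758·(1/2)^(25.8/6.5) + 758·(1/2)^(12.9/6.5)
      = 12.229 + 48.396 + 191.53 ≈ 252.16 μg.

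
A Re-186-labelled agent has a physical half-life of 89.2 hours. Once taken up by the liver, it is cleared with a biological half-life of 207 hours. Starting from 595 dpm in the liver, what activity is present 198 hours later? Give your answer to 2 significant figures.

66 dpm

1/t_eff = 1/t_phys + 1/t_biol = 1/89.2 + 1/207 = 0.016042 per hour.
t_eff = 89.2 × 207 / (89.2 + 207) ≈ 62.338 hours.
Remaining = 595 × (1/2)^(198/62.338) = 595 × (1/2)^3.1763 ≈ 65.822 dpm.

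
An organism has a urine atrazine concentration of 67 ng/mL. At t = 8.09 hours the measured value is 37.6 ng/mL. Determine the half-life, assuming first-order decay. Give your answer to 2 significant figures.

9.7 hours

A/A₀ = 37.6/67 ≈ 0.56119.
n = log₂(1.7819) ≈ 0.83343 half-lives elapsed in 8.09 hours.
t½ = 8.09/0.83343 ≈ 9.7069 hours.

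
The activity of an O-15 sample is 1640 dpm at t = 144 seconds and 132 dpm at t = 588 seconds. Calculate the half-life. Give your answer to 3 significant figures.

122 seconds

Over Δt = 588 − 144 = 444 seconds, the level fell by a factor of 1640/132 ≈ 12.424.
n = log₂(12.424) ≈ 3.6351 half-lives, so t½ = 444/3.6351 ≈ 122.14 seconds.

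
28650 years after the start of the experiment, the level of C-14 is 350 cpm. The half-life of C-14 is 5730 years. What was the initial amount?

Number of half-lives elapsed: n = 28650/5730 ≈ 5.
A₀ = A × 2^n = 350 × 2^5 = 350 × 32 ≈ 11200 cpm.

11200 cpm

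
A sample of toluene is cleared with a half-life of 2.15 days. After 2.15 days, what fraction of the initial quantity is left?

n = 2.15/2.15 ≈ 1 half-life.
Fraction remaining = (1/2)^1 ≈ 0.5.

0.5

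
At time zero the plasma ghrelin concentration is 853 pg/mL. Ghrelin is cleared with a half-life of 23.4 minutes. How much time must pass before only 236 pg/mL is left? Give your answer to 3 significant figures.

Fraction remaining = 236/853 ≈ 0.27667.
n = log₂(853/236) = ln(3.6144)/ln 2 ≈ 1.8538 half-lives.
t = n × t½ = 1.8538 × 23.4 ≈ 43.378 minutes.

43.4 minutes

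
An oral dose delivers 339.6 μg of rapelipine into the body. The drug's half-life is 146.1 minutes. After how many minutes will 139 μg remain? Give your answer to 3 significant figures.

188 minutes

Fraction remaining = 139/339.6 ≈ 0.40931.
n = log₂(339.6/139) = ln(2.4432)/ln 2 ≈ 1.2888 half-lives.
t = n × t½ = 1.2888 × 146.1 ≈ 188.29 minutes.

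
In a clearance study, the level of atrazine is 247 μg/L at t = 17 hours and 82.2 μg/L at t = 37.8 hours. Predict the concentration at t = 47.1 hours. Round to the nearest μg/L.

Over Δt = 37.8 − 17 = 20.8 hours, the level fell by a factor of 247/82.2 ≈ 3.0049.
n = log₂(3.0049) ≈ 1.5873 half-lives, so t½ = 20.8/1.5873 ≈ 13.104 hours.
From t = 37.8 to t = 47.1: 82.2 × (1/2)^((47.1−37.8)/13.104) ≈ 50.261 μg/L.

50 μg/L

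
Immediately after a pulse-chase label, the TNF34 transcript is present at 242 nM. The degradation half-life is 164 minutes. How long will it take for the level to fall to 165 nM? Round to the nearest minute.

Fraction remaining = 165/242 ≈ 0.68182.
n = log₂(242/165) = ln(1.4667)/ln 2 ≈ 0.55254 half-lives.
t = n × t½ = 0.55254 × 164 ≈ 90.617 minutes.

91 minutes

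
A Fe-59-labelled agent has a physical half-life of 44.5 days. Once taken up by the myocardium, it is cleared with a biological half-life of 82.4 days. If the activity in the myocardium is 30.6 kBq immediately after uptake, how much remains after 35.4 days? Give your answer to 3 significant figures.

1/t_eff = 1/t_phys + 1/t_biol = 1/44.5 + 1/82.4 = 0.034608 per day.
t_eff = 44.5 × 82.4 / (44.5 + 82.4) ≈ 28.895 days.
Remaining = 30.6 × (1/2)^(35.4/28.895) = 30.6 × (1/2)^1.2251 ≈ 13.09 kBq.

13.1 kBq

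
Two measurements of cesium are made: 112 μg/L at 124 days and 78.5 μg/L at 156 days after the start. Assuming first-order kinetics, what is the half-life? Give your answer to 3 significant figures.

62.4 days

Over Δt = 156 − 124 = 32 days, the level fell by a factor of 112/78.5 ≈ 1.4268.
n = log₂(1.4268) ≈ 0.51273 half-lives, so t½ = 32/0.51273 ≈ 62.411 days.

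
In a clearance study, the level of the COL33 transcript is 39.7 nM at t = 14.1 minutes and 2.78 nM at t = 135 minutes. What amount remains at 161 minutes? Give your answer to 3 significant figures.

Over Δt = 135 − 14.1 = 120.9 minutes, the level fell by a factor of 39.7/2.78 ≈ 14.281.
n = log₂(14.281) ≈ 3.836 half-lives, so t½ = 120.9/3.836 ≈ 31.517 minutes.
From t = 135 to t = 161: 2.78 × (1/2)^((161−135)/31.517) ≈ 1.5693 nM.

1.57 nM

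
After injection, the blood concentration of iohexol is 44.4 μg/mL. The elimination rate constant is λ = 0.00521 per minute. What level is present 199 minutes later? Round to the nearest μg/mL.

t½ = ln 2 / λ = 0.69315 / 0.00521 ≈ 133.04 minutes.
Number of half-lives: n = 199/133.04 ≈ 1.4958.
Remaining = 44.4 × (1/2)^1.4958 = 44.4 × 0.35459 ≈ 15.744 μg/mL.

16 μg/mL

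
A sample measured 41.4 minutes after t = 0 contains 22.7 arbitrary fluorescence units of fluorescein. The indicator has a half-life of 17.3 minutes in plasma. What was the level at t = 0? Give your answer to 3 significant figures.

Number of half-lives elapsed: n = 41.4/17.3 ≈ 2.3931.
A₀ = A × 2^n = 22.7 × 2^2.3931 = 22.7 × 5.2527 ≈ 119.24 arbitrary fluorescence units.

119 arbitrary fluorescence units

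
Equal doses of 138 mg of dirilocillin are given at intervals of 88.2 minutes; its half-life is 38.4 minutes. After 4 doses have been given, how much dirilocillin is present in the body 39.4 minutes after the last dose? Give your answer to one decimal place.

The 4 doses were given 304, 215.8, 127.6, 39.4 minutes ago.
Total = 138·(1/2)^(304/38.4) + 138·(1/2)^(215.8/38.4) + 138·(1/2)^(127.6/38.4) + 138·(1/2)^(39.4/38.4)
      = 0.57112 + 2.8064 + 13.791 + 67.766 ≈ 84.934 mg.

84.9 mg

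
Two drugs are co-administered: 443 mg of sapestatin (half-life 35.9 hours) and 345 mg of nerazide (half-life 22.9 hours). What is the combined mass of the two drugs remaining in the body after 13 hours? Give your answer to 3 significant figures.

577 mg

sapestatin: 443 × (1/2)^(13/35.9) = 443 × (1/2)^0.36212 ≈ 344.66 mg.
nerazide: 345 × (1/2)^(13/22.9) = 345 × (1/2)^0.56769 ≈ 232.77 mg.
Total = 344.66 + 232.77 ≈ 577.43 mg.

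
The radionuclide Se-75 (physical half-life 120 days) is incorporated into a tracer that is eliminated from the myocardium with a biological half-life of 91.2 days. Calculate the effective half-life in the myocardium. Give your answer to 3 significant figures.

1/t_eff = 1/t_phys + 1/t_biol = 1/120 + 1/91.2 = 0.019298 per day.
t_eff = 120 × 91.2 / (120 + 91.2) ≈ 51.818 days.

51.8 days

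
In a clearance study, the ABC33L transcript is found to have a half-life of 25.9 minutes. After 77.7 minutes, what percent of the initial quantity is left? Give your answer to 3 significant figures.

12.5%

n = 77.7/25.9 ≈ 3 half-lives.
Fraction remaining = (1/2)^3 ≈ 0.125, i.e. 12.5%.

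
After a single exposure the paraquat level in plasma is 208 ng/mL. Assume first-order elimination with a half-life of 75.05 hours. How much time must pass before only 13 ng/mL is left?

13/208 = 1/16, so 4 half-lives have elapsed.
t = 4 × 75.05 = 300.2 hours.

300.2 hours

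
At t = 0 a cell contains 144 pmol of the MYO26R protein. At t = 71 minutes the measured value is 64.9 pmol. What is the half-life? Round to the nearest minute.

62 minutes

A/A₀ = 64.9/144 ≈ 0.45069.
n = log₂(2.2188) ≈ 1.1498 half-lives elapsed in 71 minutes.
t½ = 71/1.1498 ≈ 61.751 minutes.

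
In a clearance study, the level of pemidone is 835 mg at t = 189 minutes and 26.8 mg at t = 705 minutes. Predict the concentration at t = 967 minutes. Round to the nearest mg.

5 mg

Over Δt = 705 − 189 = 516 minutes, the level fell by a factor of 835/26.8 ≈ 31.157.
n = log₂(31.157) ≈ 4.9615 half-lives, so t½ = 516/4.9615 ≈ 104 minutes.
From t = 705 to t = 967: 26.8 × (1/2)^((967−705)/104) ≈ 4.675 mg.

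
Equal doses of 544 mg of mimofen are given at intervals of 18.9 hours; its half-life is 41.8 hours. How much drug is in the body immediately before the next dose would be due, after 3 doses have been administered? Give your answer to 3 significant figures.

The 3 doses were given 56.7, 37.8, 18.9 hours ago.
Total = 544·(1/2)^(56.7/41.8) + 544·(1/2)^(37.8/41.8) + 544·(1/2)^(18.9/41.8)
      = 212.45 + 290.65 + 397.64 ≈ 900.74 mg.

901 mg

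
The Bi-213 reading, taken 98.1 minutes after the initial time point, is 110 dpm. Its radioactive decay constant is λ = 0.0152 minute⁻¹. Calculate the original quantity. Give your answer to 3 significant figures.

489 dpm

t½ = ln 2 / λ = 0.69315 / 0.0152 ≈ 45.602 minutes.
Number of half-lives elapsed: n = 98.1/45.602 ≈ 2.1512.
A₀ = A × 2^n = 110 × 2^2.1512 = 110 × 4.4421 ≈ 488.63 dpm.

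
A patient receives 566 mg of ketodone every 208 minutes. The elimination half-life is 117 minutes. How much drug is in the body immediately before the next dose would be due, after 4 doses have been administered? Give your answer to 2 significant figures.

The 4 doses were given 832, 624, 416, 208 minutes ago.
Total = 566·(1/2)^(832/117) + 566·(1/2)^(624/117) + 566·(1/2)^(416/117) + 566·(1/2)^(208/117)
      = 4.0941 + 14.039 + 48.138 + 165.06 ≈ 231.33 mg.

230 mg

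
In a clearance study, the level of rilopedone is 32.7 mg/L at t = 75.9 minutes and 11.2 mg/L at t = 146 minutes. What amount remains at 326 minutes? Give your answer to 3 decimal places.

0.715 mg/L

Over Δt = 146 − 75.9 = 70.1 minutes, the level fell by a factor of 32.7/11.2 ≈ 2.9196.
n = log₂(2.9196) ≈ 1.5458 half-lives, so t½ = 70.1/1.5458 ≈ 45.349 minutes.
From t = 146 to t = 326: 11.2 × (1/2)^((326−146)/45.349) ≈ 0.71509 mg/L.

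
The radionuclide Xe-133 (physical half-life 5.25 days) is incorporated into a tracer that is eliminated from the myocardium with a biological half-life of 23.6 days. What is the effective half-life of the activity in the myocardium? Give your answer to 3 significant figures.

4.29 days

1/t_eff = 1/t_phys + 1/t_biol = 1/5.25 + 1/23.6 = 0.23285 per day.
t_eff = 5.25 × 23.6 / (5.25 + 23.6) ≈ 4.2946 days.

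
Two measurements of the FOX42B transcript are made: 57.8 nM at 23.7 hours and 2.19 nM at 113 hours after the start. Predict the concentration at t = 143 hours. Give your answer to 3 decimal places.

Over Δt = 113 − 23.7 = 89.3 hours, the level fell by a factor of 57.8/2.19 ≈ 26.393.
n = log₂(26.393) ≈ 4.7221 half-lives, so t½ = 89.3/4.7221 ≈ 18.911 hours.
From t = 113 to t = 143: 2.19 × (1/2)^((143−113)/18.911) ≈ 0.72929 nM.

0.729 nM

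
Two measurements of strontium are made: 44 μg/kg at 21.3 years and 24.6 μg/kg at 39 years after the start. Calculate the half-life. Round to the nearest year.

21 years

Over Δt = 39 − 21.3 = 17.7 years, the level fell by a factor of 44/24.6 ≈ 1.7886.
n = log₂(1.7886) ≈ 0.83885 half-lives, so t½ = 17.7/0.83885 ≈ 21.1 years.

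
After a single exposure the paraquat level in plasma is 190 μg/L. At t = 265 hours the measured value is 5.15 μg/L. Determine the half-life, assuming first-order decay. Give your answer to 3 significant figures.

A/A₀ = 5.15/190 ≈ 0.027105.
n = log₂(36.893) ≈ 5.2053 half-lives elapsed in 265 hours.
t½ = 265/5.2053 ≈ 50.91 hours.

50.9 hours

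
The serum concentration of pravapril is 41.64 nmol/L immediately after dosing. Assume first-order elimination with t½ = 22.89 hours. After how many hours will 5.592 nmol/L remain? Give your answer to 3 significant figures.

Fraction remaining = 5.592/41.64 ≈ 0.13429.
n = log₂(41.64/5.592) = ln(7.4464)/ln 2 ≈ 2.8965 half-lives.
t = n × t½ = 2.8965 × 22.89 ≈ 66.302 hours.

66.3 hours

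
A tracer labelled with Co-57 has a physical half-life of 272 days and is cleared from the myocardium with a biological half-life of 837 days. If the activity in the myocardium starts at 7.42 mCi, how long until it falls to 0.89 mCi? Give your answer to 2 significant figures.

630 days

1/t_eff = 1/t_phys + 1/t_biol = 1/272 + 1/837 = 0.0048712 per day.
t_eff = 272 × 837 / (272 + 837) ≈ 205.29 days.
n = log₂(7.42/0.89) ≈ 3.0595; t = 3.0595 × 205.29 ≈ 628.09 days.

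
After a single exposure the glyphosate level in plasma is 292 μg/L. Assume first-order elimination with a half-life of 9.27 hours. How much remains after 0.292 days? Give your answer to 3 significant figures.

Convert the elapsed time: 0.292 days = 7.008 hours.
Number of half-lives: n = 7.008/9.27 ≈ 0.75599.
Remaining = 292 × (1/2)^0.75599 = 292 × 0.59214 ≈ 172.91 μg/L.

173 μg/L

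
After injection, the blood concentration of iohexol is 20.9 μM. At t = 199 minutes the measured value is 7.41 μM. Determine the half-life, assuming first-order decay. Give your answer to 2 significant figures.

A/A₀ = 7.41/20.9 ≈ 0.35455.
n = log₂(2.8205) ≈ 1.496 half-lives elapsed in 199 minutes.
t½ = 199/1.496 ≈ 133.03 minutes.

130 minutes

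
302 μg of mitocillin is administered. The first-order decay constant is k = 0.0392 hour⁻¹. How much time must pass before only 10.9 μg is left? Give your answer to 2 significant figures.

t½ = ln 2 / k = 0.69315 / 0.0392 ≈ 17.682 hours.
Fraction remaining = 10.9/302 ≈ 0.036093.
n = log₂(302/10.9) = ln(27.706)/ln 2 ≈ 4.7921 half-lives.
t = n × t½ = 4.7921 × 17.682 ≈ 84.736 hours.

85 hours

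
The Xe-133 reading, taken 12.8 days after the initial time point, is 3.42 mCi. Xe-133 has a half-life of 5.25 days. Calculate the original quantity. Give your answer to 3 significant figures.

Number of half-lives elapsed: n = 12.8/5.25 ≈ 2.4381.
A₀ = A × 2^n = 3.42 × 2^2.4381 = 3.42 × 5.4193 ≈ 18.534 mCi.

18.5 mCi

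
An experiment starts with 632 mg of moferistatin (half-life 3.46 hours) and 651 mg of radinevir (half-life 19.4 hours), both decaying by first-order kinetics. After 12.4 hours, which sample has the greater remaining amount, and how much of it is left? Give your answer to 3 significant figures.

moferistatin: 632 × (1/2)^3.5838 ≈ 52.709 mg.
radinevir: 651 × (1/2)^0.63918 ≈ 417.99 mg.
Radinevir has more remaining, at ≈ 417.99 mg.

radinevir, 418 mg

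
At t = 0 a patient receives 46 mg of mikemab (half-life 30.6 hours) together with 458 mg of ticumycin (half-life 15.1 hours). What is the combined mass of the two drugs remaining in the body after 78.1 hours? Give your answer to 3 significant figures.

mikemab: 46 × (1/2)^(78.1/30.6) = 46 × (1/2)^2.5523 ≈ 7.8423 mg.
ticumycin: 458 × (1/2)^(78.1/15.1) = 458 × (1/2)^5.1722 ≈ 12.702 mg.
Total = 7.8423 + 12.702 ≈ 20.545 mg.

20.5 mg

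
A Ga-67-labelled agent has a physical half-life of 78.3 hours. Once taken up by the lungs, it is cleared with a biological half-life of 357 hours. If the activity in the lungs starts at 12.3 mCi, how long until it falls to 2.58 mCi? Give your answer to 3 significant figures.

1/t_eff = 1/t_phys + 1/t_biol = 1/78.3 + 1/357 = 0.015573 per hour.
t_eff = 78.3 × 357 / (78.3 + 357) ≈ 64.216 hours.
n = log₂(12.3/2.58) ≈ 2.2532; t = 2.2532 × 64.216 ≈ 144.69 hours.

145 hours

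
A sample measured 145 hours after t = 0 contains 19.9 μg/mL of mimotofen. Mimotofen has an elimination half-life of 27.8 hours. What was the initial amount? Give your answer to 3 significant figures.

Number of half-lives elapsed: n = 145/27.8 ≈ 5.2158.
A₀ = A × 2^n = 19.9 × 2^5.2158 = 19.9 × 37.164 ≈ 739.56 μg/mL.

740 μg/mL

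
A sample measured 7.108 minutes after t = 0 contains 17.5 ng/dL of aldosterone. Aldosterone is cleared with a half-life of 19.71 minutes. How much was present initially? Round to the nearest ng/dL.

Number of half-lives elapsed: n = 7.108/19.71 ≈ 0.36063.
A₀ = A × 2^n = 17.5 × 2^0.36063 = 17.5 × 1.284 ≈ 22.47 ng/dL.

22 ng/dL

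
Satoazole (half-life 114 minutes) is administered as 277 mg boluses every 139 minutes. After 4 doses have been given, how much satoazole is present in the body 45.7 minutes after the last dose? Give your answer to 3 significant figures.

The 4 doses were given 462.7, 323.7, 184.7, 45.7 minutes ago.
Total = 277·(1/2)^(462.7/114) + 277·(1/2)^(323.7/114) + 277·(1/2)^(184.7/114) + 277·(1/2)^(45.7/114)
      = 16.621 + 38.7 + 90.107 + 209.8 ≈ 355.23 mg.

355 mg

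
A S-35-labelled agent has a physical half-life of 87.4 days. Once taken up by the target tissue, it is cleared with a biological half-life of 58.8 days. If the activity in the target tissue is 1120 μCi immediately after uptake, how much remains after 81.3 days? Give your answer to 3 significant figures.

1/t_eff = 1/t_phys + 1/t_biol = 1/87.4 + 1/58.8 = 0.028448 per day.
t_eff = 87.4 × 58.8 / (87.4 + 58.8) ≈ 35.151 days.
Remaining = 1120 × (1/2)^(81.3/35.151) = 1120 × (1/2)^2.3129 ≈ 225.41 μCi.

225 μCi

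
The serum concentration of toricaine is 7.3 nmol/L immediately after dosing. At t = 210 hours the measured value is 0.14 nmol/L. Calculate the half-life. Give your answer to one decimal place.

36.8 hours

A/A₀ = 0.14/7.3 ≈ 0.019178.
n = log₂(52.143) ≈ 5.7044 half-lives elapsed in 210 hours.
t½ = 210/5.7044 ≈ 36.814 hours.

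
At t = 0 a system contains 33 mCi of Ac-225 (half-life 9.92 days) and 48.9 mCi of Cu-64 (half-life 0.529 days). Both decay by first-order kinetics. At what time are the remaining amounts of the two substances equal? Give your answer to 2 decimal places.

Set 33·(1/2)^(t/9.92) = 48.9·(1/2)^(t/0.529).
Taking log₂: log₂(33/48.9) = t·(1/9.92 − 1/0.529).
log₂(0.67485) = -0.56737; 1/9.92 − 1/0.529 = -1.7896.
t = -0.56737 / -1.7896 ≈ 0.31704 days.

0.32 days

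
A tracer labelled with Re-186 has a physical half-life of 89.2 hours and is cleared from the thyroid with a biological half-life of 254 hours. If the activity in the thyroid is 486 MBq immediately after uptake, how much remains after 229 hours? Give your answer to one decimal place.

1/t_eff = 1/t_phys + 1/t_biol = 1/89.2 + 1/254 = 0.015148 per hour.
t_eff = 89.2 × 254 / (89.2 + 254) ≈ 66.016 hours.
Remaining = 486 × (1/2)^(229/66.016) = 486 × (1/2)^3.4688 ≈ 43.895 MBq.

43.9 MBq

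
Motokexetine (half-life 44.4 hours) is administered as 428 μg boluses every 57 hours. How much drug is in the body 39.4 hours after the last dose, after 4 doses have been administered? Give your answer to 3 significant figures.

381 μg

The 4 doses were given 210.4, 153.4, 96.4, 39.4 hours ago.
Total = 428·(1/2)^(210.4/44.4) + 428·(1/2)^(153.4/44.4) + 428·(1/2)^(96.4/44.4) + 428·(1/2)^(39.4/44.4)
      = 16.03 + 39.03 + 95.029 + 231.37 ≈ 381.46 μg.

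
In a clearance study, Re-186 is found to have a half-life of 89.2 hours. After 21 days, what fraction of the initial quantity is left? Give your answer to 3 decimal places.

21 days = 504 hours.
n = 504/89.2 ≈ 5.6502 half-lives.
Fraction remaining = (1/2)^5.6502 ≈ 0.019912.

0.020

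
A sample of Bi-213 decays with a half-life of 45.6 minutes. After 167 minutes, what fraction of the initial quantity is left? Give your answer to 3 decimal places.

0.079

n = 167/45.6 ≈ 3.6623 half-lives.
Fraction remaining = (1/2)^3.6623 ≈ 0.078985.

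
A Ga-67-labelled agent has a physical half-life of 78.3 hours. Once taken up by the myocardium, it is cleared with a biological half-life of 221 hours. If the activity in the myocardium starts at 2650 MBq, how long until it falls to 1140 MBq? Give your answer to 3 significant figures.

70.4 hours

1/t_eff = 1/t_phys + 1/t_biol = 1/78.3 + 1/221 = 0.017296 per hour.
t_eff = 78.3 × 221 / (78.3 + 221) ≈ 57.816 hours.
n = log₂(2650/1140) ≈ 1.217; t = 1.217 × 57.816 ≈ 70.36 hours.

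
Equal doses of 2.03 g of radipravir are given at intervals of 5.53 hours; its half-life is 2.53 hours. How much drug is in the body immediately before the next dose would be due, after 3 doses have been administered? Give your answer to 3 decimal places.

0.566 g

The 3 doses were given 16.59, 11.06, 5.53 hours ago.
Total = 2.03·(1/2)^(16.59/2.53) + 2.03·(1/2)^(11.06/2.53) + 2.03·(1/2)^(5.53/2.53)
      = 0.021555 + 0.098069 + 0.44618 ≈ 0.56581 g.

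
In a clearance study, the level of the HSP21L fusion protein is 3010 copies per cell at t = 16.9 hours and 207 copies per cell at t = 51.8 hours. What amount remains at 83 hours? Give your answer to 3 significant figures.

Over Δt = 51.8 − 16.9 = 34.9 hours, the level fell by a factor of 3010/207 ≈ 14.541.
n = log₂(14.541) ≈ 3.8621 half-lives, so t½ = 34.9/3.8621 ≈ 9.0366 hours.
From t = 51.8 to t = 83: 207 × (1/2)^((83−51.8)/9.0366) ≈ 18.907 copies per cell.

18.9 copies per cell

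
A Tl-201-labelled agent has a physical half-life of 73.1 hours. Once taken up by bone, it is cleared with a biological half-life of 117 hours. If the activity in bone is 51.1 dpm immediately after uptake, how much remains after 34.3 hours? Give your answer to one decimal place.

30.1 dpm

1/t_eff = 1/t_phys + 1/t_biol = 1/73.1 + 1/117 = 0.022227 per hour.
t_eff = 73.1 × 117 / (73.1 + 117) ≈ 44.991 hours.
Remaining = 51.1 × (1/2)^(34.3/44.991) = 51.1 × (1/2)^0.76238 ≈ 30.125 dpm.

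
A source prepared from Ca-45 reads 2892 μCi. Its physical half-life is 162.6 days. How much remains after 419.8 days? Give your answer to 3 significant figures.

Number of half-lives: n = 419.8/162.6 ≈ 2.5818.
Remaining = 2892 × (1/2)^2.5818 = 2892 × 0.16703 ≈ 483.06 μCi.

483 μCi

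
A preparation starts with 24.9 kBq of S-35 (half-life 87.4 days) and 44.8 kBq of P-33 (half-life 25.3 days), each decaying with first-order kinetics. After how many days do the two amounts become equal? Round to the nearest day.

30 days

Set 24.9·(1/2)^(t/87.4) = 44.8·(1/2)^(t/25.3).
Taking log₂: log₂(24.9/44.8) = t·(1/87.4 − 1/25.3).
log₂(0.5558) = -0.84735; 1/87.4 − 1/25.3 = -0.028084.
t = -0.84735 / -0.028084 ≈ 30.172 days.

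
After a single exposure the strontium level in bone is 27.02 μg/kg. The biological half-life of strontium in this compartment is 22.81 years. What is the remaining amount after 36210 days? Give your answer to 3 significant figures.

Convert the elapsed time: 36210 days = 99.2055 years.
Number of half-lives: n = 99.2055/22.81 ≈ 4.3492.
Remaining = 27.02 × (1/2)^4.3492 = 27.02 × 0.049063 ≈ 1.3257 μg/kg.

1.33 μg/kg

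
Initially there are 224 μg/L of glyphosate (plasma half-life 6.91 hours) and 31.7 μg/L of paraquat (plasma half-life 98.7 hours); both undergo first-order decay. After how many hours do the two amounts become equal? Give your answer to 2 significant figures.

Set 224·(1/2)^(t/6.91) = 31.7·(1/2)^(t/98.7).
Taking log₂: log₂(224/31.7) = t·(1/6.91 − 1/98.7).
log₂(7.0662) = 2.8209; 1/6.91 − 1/98.7 = 0.13459.
t = 2.8209 / 0.13459 ≈ 20.96 hours.

21 hours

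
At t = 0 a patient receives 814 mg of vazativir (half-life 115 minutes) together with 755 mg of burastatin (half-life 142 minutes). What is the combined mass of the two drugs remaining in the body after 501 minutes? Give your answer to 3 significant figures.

105 mg

vazativir: 814 × (1/2)^(501/115) = 814 × (1/2)^4.3565 ≈ 39.736 mg.
burastatin: 755 × (1/2)^(501/142) = 755 × (1/2)^3.5282 ≈ 65.443 mg.
Total = 39.736 + 65.443 ≈ 105.18 mg.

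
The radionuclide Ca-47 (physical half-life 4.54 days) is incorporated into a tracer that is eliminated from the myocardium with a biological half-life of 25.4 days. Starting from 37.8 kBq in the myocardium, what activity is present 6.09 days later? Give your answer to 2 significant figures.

13 kBq

1/t_eff = 1/t_phys + 1/t_biol = 1/4.54 + 1/25.4 = 0.25963 per day.
t_eff = 4.54 × 25.4 / (4.54 + 25.4) ≈ 3.8516 days.
Remaining = 37.8 × (1/2)^(6.09/3.8516) = 37.8 × (1/2)^1.5812 ≈ 12.633 kBq.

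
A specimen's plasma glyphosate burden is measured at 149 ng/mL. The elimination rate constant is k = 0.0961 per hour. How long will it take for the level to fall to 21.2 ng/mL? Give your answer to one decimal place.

t½ = ln 2 / k = 0.69315 / 0.0961 ≈ 7.2128 hours.
Fraction remaining = 21.2/149 ≈ 0.14228.
n = log₂(149/21.2) = ln(7.0283)/ln 2 ≈ 2.8132 half-lives.
t = n × t½ = 2.8132 × 7.2128 ≈ 20.291 hours.

20.3 hours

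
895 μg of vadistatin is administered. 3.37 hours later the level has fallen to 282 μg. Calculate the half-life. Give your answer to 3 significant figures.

2.02 hours

A/A₀ = 282/895 ≈ 0.31508.
n = log₂(3.1738) ≈ 1.6662 half-lives elapsed in 3.37 hours.
t½ = 3.37/1.6662 ≈ 2.0226 hours.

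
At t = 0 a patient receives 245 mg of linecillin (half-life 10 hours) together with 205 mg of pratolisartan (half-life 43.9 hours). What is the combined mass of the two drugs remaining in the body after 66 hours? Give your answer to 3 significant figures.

linecillin: 245 × (1/2)^(66/10) = 245 × (1/2)^6.6 ≈ 2.5256 mg.
pratolisartan: 205 × (1/2)^(66/43.9) = 205 × (1/2)^1.5034 ≈ 72.307 mg.
Total = 2.5256 + 72.307 ≈ 74.833 mg.

74.8 mg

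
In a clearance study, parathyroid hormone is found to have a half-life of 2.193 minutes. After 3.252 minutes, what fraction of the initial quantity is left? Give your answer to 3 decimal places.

0.358

n = 3.252/2.193 ≈ 1.4829 half-lives.
Fraction remaining = (1/2)^1.4829 ≈ 0.35777.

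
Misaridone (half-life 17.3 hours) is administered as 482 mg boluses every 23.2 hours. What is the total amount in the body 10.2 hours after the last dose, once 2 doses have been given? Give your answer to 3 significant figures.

The 2 doses were given 33.4, 10.2 hours ago.
Total = 482·(1/2)^(33.4/17.3) + 482·(1/2)^(10.2/17.3)
      = 126.44 + 320.3 ≈ 446.74 mg.

447 mg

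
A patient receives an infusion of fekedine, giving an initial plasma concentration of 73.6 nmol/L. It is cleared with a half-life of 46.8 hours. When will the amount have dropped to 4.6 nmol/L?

4.6/73.6 = 1/16, so 4 half-lives have elapsed.
t = 4 × 46.8 = 187.2 hours.

187.2 hours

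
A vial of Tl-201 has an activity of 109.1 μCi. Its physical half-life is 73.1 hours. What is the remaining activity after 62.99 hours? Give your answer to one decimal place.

60.0 μCi

Number of half-lives: n = 62.99/73.1 ≈ 0.8617.
Remaining = 109.1 × (1/2)^0.8617 = 109.1 × 0.55031 ≈ 60.038 μCi.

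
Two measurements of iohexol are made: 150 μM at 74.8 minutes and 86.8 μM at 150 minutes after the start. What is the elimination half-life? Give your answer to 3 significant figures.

95.3 minutes

Over Δt = 150 − 74.8 = 75.2 minutes, the level fell by a factor of 150/86.8 ≈ 1.7281.
n = log₂(1.7281) ≈ 0.7892 half-lives, so t½ = 75.2/0.7892 ≈ 95.287 minutes.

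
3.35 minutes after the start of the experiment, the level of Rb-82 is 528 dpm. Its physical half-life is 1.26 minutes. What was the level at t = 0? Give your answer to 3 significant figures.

Number of half-lives elapsed: n = 3.35/1.26 ≈ 2.6587.
A₀ = A × 2^n = 528 × 2^2.6587 = 528 × 6.3148 ≈ 3334.2 dpm.

3330 dpm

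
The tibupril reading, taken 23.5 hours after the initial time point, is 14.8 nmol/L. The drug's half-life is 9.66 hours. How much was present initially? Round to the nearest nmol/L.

Number of half-lives elapsed: n = 23.5/9.66 ≈ 2.4327.
A₀ = A × 2^n = 14.8 × 2^2.4327 = 14.8 × 5.3991 ≈ 79.906 nmol/L.

80 nmol/L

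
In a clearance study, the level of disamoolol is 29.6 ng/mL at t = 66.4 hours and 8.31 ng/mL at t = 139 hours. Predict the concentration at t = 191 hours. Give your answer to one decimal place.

3.3 ng/mL

Over Δt = 139 − 66.4 = 72.6 hours, the level fell by a factor of 29.6/8.31 ≈ 3.562.
n = log₂(3.562) ≈ 1.8327 half-lives, so t½ = 72.6/1.8327 ≈ 39.614 hours.
From t = 139 to t = 191: 8.31 × (1/2)^((191−139)/39.614) ≈ 3.3454 ng/mL.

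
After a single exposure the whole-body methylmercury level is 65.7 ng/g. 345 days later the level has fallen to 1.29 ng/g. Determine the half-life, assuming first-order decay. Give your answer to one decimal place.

A/A₀ = 1.29/65.7 ≈ 0.019635.
n = log₂(50.93) ≈ 5.6705 half-lives elapsed in 345 days.
t½ = 345/5.6705 ≈ 60.842 days.

60.8 days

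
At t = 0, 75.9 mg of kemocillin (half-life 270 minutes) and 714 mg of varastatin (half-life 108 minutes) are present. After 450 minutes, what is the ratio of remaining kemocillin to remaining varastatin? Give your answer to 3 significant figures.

0.601

kemocillin: 75.9 × (1/2)^(450/270) = 75.9 × (1/2)^1.6667 ≈ 23.907 mg.
varastatin: 714 × (1/2)^(450/108) = 714 × (1/2)^4.1667 ≈ 39.756 mg.
Ratio ≈ 23.907 / 39.756 ≈ 0.60134.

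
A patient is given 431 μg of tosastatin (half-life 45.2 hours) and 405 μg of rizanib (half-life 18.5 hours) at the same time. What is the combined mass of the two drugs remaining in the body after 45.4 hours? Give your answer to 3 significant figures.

289 μg

tosastatin: 431 × (1/2)^(45.4/45.2) = 431 × (1/2)^1.0044 ≈ 214.84 μg.
rizanib: 405 × (1/2)^(45.4/18.5) = 405 × (1/2)^2.4541 ≈ 73.911 μg.
Total = 214.84 + 73.911 ≈ 288.75 μg.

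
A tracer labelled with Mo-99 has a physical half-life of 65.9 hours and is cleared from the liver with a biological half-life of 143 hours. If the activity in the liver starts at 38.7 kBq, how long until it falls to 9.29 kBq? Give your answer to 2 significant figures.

1/t_eff = 1/t_phys + 1/t_biol = 1/65.9 + 1/143 = 0.022168 per hour.
t_eff = 65.9 × 143 / (65.9 + 143) ≈ 45.111 hours.
n = log₂(38.7/9.29) ≈ 2.0586; t = 2.0586 × 45.111 ≈ 92.865 hours.

93 hours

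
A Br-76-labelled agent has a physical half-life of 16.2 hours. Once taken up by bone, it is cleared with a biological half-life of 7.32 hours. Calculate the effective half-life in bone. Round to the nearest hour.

1/t_eff = 1/t_phys + 1/t_biol = 1/16.2 + 1/7.32 = 0.19834 per hour.
t_eff = 16.2 × 7.32 / (16.2 + 7.32) ≈ 5.0418 hours.

5 hours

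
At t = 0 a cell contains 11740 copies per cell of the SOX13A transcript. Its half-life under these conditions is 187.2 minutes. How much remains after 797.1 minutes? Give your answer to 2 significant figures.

610 copies per cell

Number of half-lives: n = 797.1/187.2 ≈ 4.258.
Remaining = 11740 × (1/2)^4.258 = 11740 × 0.052265 ≈ 613.59 copies per cell.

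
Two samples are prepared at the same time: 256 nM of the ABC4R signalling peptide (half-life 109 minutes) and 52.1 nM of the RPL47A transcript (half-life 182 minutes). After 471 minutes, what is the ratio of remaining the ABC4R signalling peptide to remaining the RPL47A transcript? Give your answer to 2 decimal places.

1.48

ABC4R signalling peptide: 256 × (1/2)^(471/109) = 256 × (1/2)^4.3211 ≈ 12.807 nM.
RPL47A transcript: 52.1 × (1/2)^(471/182) = 52.1 × (1/2)^2.5879 ≈ 8.6656 nM.
Ratio ≈ 12.807 / 8.6656 ≈ 1.478.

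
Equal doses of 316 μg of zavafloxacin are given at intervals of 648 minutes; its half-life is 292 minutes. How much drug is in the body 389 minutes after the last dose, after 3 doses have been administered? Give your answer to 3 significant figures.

The 3 doses were given 1685, 1037, 389 minutes ago.
Total = 316·(1/2)^(1685/292) + 316·(1/2)^(1037/292) + 316·(1/2)^(389/292)
      = 5.7887 + 26.954 + 125.5 ≈ 158.25 μg.

158 μg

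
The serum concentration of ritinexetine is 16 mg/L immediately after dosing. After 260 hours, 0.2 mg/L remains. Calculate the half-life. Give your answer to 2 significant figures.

41 hours

A/A₀ = 0.2/16 ≈ 0.0125.
n = log₂(80) ≈ 6.3219 half-lives elapsed in 260 hours.
t½ = 260/6.3219 ≈ 41.127 hours.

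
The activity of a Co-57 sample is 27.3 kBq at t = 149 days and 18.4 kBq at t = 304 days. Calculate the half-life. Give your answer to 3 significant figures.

Over Δt = 304 − 149 = 155 days, the level fell by a factor of 27.3/18.4 ≈ 1.4837.
n = log₂(1.4837) ≈ 0.5692 half-lives, so t½ = 155/0.5692 ≈ 272.31 days.

272 days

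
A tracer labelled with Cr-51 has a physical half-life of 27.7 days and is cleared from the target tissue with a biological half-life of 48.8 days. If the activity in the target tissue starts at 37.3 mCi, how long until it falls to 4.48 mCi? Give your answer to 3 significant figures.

1/t_eff = 1/t_phys + 1/t_biol = 1/27.7 + 1/48.8 = 0.056593 per day.
t_eff = 27.7 × 48.8 / (27.7 + 48.8) ≈ 17.67 days.
n = log₂(37.3/4.48) ≈ 3.0576; t = 3.0576 × 17.67 ≈ 54.028 days.

54.0 days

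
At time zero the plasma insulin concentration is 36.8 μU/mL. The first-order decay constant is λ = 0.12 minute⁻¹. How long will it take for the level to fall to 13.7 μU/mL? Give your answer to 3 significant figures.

8.23 minutes

t½ = ln 2 / λ = 0.69315 / 0.12 ≈ 5.7762 minutes.
Fraction remaining = 13.7/36.8 ≈ 0.37228.
n = log₂(36.8/13.7) = ln(2.6861)/ln 2 ≈ 1.4255 half-lives.
t = n × t½ = 1.4255 × 5.7762 ≈ 8.2342 minutes.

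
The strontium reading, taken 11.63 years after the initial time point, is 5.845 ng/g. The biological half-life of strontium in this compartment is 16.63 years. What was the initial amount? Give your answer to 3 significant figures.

Number of half-lives elapsed: n = 11.63/16.63 ≈ 0.69934.
A₀ = A × 2^n = 5.845 × 2^0.69934 = 5.845 × 1.6238 ≈ 9.4909 ng/g.

9.49 ng/g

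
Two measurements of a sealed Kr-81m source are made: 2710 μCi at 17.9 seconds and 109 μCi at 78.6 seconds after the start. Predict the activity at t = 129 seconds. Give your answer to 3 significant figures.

Over Δt = 78.6 − 17.9 = 60.7 seconds, the level fell by a factor of 2710/109 ≈ 24.862.
n = log₂(24.862) ≈ 4.6359 half-lives, so t½ = 60.7/4.6359 ≈ 13.093 seconds.
From t = 78.6 to t = 129: 109 × (1/2)^((129−78.6)/13.093) ≈ 7.5629 μCi.

7.56 μCi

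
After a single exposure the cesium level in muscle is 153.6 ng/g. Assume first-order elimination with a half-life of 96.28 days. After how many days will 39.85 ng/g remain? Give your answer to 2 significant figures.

190 days

Fraction remaining = 39.85/153.6 ≈ 0.25944.
n = log₂(153.6/39.85) = ln(3.8545)/ln 2 ≈ 1.9465 half-lives.
t = n × t½ = 1.9465 × 96.28 ≈ 187.41 days.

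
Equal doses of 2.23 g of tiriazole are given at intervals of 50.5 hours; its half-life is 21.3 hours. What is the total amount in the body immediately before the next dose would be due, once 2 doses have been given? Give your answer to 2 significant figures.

0.51 g

The 2 doses were given 101, 50.5 hours ago.
Total = 2.23·(1/2)^(101/21.3) + 2.23·(1/2)^(50.5/21.3)
      = 0.083346 + 0.43112 ≈ 0.51446 g.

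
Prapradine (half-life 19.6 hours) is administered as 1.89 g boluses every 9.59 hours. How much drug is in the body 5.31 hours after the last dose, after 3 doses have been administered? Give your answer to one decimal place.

3.5 g

The 3 doses were given 24.49, 14.9, 5.31 hours ago.
Total = 1.89·(1/2)^(24.49/19.6) + 1.89·(1/2)^(14.9/19.6) + 1.89·(1/2)^(5.31/19.6)
      = 0.79493 + 1.1159 + 1.5664 ≈ 3.4772 g.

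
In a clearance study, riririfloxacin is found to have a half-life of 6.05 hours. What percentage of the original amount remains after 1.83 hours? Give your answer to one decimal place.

81.1%

n = 1.83/6.05 ≈ 0.30248 half-lives.
Fraction remaining = (1/2)^0.30248 ≈ 0.81086, i.e. 81.086%.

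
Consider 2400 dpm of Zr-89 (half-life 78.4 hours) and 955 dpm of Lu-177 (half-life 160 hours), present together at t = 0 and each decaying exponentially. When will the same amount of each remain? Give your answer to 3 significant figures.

204 hours

Set 2400·(1/2)^(t/78.4) = 955·(1/2)^(t/160).
Taking log₂: log₂(2400/955) = t·(1/78.4 − 1/160).
log₂(2.5131) = 1.3295; 1/78.4 − 1/160 = 0.0065051.
t = 1.3295 / 0.0065051 ≈ 204.37 hours.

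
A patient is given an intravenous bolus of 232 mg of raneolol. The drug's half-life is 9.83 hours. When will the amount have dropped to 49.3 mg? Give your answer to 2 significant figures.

Fraction remaining = 49.3/232 ≈ 0.2125.
n = log₂(232/49.3) = ln(4.7059)/ln 2 ≈ 2.2345 half-lives.
t = n × t½ = 2.2345 × 9.83 ≈ 21.965 hours.

22 hours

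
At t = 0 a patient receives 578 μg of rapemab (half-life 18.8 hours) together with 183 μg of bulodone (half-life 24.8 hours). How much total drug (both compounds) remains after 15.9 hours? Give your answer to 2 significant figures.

440 μg

rapemab: 578 × (1/2)^(15.9/18.8) = 578 × (1/2)^0.84574 ≈ 321.61 μg.
bulodone: 183 × (1/2)^(15.9/24.8) = 183 × (1/2)^0.64113 ≈ 117.34 μg.
Total = 321.61 + 117.34 ≈ 438.95 μg.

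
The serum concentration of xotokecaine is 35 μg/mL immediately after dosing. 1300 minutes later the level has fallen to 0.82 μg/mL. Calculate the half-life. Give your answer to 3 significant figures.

240 minutes

A/A₀ = 0.82/35 ≈ 0.023429.
n = log₂(42.683) ≈ 5.4156 half-lives elapsed in 1300 minutes.
t½ = 1300/5.4156 ≈ 240.05 minutes.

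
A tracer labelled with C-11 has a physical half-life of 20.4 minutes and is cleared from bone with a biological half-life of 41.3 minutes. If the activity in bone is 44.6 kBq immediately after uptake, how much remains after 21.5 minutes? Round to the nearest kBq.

1/t_eff = 1/t_phys + 1/t_biol = 1/20.4 + 1/41.3 = 0.073233 per minute.
t_eff = 20.4 × 41.3 / (20.4 + 41.3) ≈ 13.655 minutes.
Remaining = 44.6 × (1/2)^(21.5/13.655) = 44.6 × (1/2)^1.5745 ≈ 14.975 kBq.

15 kBq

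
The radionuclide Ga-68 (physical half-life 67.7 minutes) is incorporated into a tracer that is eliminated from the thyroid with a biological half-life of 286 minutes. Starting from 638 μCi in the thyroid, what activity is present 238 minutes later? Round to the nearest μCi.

1/t_eff = 1/t_phys + 1/t_biol = 1/67.7 + 1/286 = 0.018268 per minute.
t_eff = 67.7 × 286 / (67.7 + 286) ≈ 54.742 minutes.
Remaining = 638 × (1/2)^(238/54.742) = 638 × (1/2)^4.3477 ≈ 31.336 μCi.

31 μCi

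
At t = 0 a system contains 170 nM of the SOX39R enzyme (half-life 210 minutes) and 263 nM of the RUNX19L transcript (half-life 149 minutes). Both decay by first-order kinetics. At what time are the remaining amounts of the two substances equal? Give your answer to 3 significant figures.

323 minutes

Set 170·(1/2)^(t/210) = 263·(1/2)^(t/149).
Taking log₂: log₂(170/263) = t·(1/210 − 1/149).
log₂(0.64639) = -0.62953; 1/210 − 1/149 = -0.0019495.
t = -0.62953 / -0.0019495 ≈ 322.92 minutes.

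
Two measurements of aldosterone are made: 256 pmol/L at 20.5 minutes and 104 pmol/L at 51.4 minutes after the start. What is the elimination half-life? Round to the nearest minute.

24 minutes

Over Δt = 51.4 − 20.5 = 30.9 minutes, the level fell by a factor of 256/104 ≈ 2.4615.
n = log₂(2.4615) ≈ 1.2996 half-lives, so t½ = 30.9/1.2996 ≈ 23.777 minutes.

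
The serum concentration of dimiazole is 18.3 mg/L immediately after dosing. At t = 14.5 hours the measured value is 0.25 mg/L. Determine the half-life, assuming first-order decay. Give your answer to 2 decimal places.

2.34 hours

A/A₀ = 0.25/18.3 ≈ 0.013661.
n = log₂(73.2) ≈ 6.1938 half-lives elapsed in 14.5 hours.
t½ = 14.5/6.1938 ≈ 2.3411 hours.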